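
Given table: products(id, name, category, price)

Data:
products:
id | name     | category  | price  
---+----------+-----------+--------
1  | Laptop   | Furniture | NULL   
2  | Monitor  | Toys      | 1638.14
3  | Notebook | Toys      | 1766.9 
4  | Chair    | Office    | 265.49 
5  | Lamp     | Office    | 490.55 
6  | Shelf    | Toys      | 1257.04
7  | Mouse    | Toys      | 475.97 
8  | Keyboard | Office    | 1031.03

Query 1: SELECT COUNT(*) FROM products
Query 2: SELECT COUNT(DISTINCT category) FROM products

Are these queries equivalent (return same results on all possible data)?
No, not equivalent

Query 1 returns: [(8,)]
Query 2 returns: [(3,)]

Reason: COUNT(*) counts rows, COUNT(DISTINCT category) counts unique categorys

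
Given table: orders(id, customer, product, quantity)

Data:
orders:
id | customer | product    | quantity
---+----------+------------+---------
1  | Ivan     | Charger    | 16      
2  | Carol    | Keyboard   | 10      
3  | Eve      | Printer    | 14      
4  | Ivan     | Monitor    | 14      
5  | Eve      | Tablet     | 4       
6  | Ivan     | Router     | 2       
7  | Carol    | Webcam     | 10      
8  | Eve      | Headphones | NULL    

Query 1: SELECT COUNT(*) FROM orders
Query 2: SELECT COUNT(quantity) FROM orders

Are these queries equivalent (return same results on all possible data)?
No, not equivalent

Query 1 returns: [(8,)]
Query 2 returns: [(7,)]

Reason: COUNT(*) includes NULLs, COUNT(column) excludes them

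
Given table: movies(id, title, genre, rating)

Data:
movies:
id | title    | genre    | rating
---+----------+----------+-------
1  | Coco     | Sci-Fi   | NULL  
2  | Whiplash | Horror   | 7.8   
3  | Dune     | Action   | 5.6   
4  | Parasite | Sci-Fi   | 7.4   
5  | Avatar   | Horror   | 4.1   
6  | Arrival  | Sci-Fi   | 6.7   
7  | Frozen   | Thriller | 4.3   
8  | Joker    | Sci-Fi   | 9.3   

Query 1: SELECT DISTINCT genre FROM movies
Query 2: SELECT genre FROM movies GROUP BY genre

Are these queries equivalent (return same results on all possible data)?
Yes, equivalent

Both queries return: [('Action',), ('Horror',), ('Sci-Fi',), ('Thriller',)]

Reason: Both get unique genres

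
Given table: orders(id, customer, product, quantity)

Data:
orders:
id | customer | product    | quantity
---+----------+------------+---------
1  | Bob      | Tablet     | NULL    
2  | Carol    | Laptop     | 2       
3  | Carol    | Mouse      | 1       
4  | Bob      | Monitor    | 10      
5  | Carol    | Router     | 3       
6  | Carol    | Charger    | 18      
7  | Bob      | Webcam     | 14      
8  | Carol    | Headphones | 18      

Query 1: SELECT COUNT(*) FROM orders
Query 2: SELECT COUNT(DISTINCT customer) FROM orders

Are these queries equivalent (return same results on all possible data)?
No, not equivalent

Query 1 returns: [(8,)]
Query 2 returns: [(2,)]

Reason: COUNT(*) counts rows, COUNT(DISTINCT customer) counts unique customers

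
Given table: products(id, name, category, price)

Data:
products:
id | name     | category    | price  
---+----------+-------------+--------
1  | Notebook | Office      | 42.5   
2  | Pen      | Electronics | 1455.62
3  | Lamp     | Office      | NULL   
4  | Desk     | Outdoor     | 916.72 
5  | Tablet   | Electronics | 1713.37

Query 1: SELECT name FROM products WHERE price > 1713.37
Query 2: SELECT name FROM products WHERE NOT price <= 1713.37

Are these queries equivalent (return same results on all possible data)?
Yes, equivalent

Both queries return: []

Reason: Both filter price > 1713.37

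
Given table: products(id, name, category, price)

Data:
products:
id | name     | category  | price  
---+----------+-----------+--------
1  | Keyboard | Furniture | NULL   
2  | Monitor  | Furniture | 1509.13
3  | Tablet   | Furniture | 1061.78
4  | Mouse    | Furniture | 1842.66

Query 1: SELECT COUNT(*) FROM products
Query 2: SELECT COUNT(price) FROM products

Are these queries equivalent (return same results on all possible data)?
No, not equivalent

Query 1 returns: [(4,)]
Query 2 returns: [(3,)]

Reason: COUNT(*) includes NULLs, COUNT(column) excludes them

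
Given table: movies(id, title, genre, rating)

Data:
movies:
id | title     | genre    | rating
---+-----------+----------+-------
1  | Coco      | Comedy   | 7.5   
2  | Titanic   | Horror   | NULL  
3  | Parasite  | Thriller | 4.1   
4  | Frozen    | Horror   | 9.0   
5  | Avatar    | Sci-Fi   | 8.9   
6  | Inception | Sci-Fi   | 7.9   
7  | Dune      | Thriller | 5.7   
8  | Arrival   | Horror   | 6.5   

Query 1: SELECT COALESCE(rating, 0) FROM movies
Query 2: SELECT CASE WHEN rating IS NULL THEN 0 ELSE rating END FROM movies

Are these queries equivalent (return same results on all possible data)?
Yes, equivalent

Both queries return: [(0,), (4.1,), (5.7,), (6.5,), (7.5,), (7.9,), (8.9,), (9.0,)]

Reason: COALESCE vs CASE for NULL handling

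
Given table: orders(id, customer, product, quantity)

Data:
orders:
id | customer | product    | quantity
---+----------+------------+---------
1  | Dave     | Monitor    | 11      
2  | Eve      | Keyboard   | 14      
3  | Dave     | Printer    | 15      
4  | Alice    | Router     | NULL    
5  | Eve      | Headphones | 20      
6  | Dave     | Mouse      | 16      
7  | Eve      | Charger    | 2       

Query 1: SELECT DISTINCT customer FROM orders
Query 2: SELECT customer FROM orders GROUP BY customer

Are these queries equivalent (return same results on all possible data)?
Yes, equivalent

Both queries return: [('Alice',), ('Dave',), ('Eve',)]

Reason: Both get unique customers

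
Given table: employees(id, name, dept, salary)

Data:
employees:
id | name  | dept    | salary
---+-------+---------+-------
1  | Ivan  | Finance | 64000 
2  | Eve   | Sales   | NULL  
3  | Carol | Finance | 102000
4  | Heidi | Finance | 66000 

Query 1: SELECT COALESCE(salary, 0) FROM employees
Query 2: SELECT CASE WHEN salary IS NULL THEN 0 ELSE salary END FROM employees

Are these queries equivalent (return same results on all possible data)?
Yes, equivalent

Both queries return: [(0,), (64000,), (66000,), (102000,)]

Reason: COALESCE vs CASE for NULL handling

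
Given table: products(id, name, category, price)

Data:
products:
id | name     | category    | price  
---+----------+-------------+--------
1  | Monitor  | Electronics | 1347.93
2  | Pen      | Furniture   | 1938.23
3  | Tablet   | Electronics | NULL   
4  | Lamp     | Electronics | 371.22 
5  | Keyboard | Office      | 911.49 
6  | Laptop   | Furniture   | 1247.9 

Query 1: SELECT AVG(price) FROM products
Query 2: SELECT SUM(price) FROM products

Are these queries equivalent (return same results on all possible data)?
No, not equivalent

Query 1 returns: [(1163.354,)]
Query 2 returns: [(5816.77,)]

Reason: AVG vs SUM give different aggregate values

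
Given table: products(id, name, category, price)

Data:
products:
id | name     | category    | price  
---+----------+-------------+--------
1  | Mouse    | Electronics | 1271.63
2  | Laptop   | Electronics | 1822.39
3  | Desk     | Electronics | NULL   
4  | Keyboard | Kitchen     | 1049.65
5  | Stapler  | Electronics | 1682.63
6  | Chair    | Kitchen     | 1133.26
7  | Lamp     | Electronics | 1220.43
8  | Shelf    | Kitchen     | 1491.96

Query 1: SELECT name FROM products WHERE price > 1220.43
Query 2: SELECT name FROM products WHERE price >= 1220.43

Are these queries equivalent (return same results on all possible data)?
No, not equivalent

Query 1 returns: [('Mouse',), ('Laptop',), ('Stapler',), ('Shelf',)]
Query 2 returns: [('Mouse',), ('Laptop',), ('Stapler',), ('Lamp',), ('Shelf',)]

Reason: > vs >= gives different results when price = 1220.43 exists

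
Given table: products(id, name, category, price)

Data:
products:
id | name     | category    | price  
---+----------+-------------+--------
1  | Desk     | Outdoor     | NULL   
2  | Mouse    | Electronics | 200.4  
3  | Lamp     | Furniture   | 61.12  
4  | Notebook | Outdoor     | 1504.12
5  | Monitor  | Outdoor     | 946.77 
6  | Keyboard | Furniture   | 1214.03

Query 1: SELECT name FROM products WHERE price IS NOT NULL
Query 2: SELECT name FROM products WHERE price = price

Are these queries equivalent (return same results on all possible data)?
Yes, equivalent

Both queries return: [('Keyboard',), ('Lamp',), ('Monitor',), ('Mouse',), ('Notebook',)]

Reason: IS NOT NULL vs self-equality (both exclude NULLs)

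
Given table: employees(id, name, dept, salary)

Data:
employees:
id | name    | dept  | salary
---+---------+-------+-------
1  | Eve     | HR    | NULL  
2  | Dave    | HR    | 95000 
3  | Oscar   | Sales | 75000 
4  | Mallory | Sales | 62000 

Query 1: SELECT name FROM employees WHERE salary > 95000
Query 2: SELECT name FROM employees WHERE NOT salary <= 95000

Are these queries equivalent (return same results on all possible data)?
Yes, equivalent

Both queries return: []

Reason: Both filter salary > 95000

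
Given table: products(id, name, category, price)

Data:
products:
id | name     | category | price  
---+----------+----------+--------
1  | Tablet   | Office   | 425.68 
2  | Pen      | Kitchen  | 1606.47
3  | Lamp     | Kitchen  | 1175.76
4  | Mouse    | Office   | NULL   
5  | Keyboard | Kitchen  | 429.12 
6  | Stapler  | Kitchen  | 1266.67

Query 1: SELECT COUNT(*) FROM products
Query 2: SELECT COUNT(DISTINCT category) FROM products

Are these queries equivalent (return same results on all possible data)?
No, not equivalent

Query 1 returns: [(6,)]
Query 2 returns: [(2,)]

Reason: COUNT(*) counts rows, COUNT(DISTINCT category) counts unique categorys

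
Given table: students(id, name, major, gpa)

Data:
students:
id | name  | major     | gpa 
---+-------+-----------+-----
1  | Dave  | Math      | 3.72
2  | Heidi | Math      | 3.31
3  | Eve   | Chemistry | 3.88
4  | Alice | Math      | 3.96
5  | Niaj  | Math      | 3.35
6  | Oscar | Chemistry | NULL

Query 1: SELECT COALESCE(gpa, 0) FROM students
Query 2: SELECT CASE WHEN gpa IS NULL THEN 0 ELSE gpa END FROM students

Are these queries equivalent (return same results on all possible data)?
Yes, equivalent

Both queries return: [(0,), (3.31,), (3.35,), (3.72,), (3.88,), (3.96,)]

Reason: COALESCE vs CASE for NULL handling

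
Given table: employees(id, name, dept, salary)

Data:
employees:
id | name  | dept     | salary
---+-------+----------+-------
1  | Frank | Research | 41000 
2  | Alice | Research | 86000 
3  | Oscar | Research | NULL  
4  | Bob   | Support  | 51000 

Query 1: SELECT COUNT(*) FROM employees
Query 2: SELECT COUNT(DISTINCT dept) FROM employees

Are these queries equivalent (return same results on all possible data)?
No, not equivalent

Query 1 returns: [(4,)]
Query 2 returns: [(2,)]

Reason: COUNT(*) counts rows, COUNT(DISTINCT dept) counts unique depts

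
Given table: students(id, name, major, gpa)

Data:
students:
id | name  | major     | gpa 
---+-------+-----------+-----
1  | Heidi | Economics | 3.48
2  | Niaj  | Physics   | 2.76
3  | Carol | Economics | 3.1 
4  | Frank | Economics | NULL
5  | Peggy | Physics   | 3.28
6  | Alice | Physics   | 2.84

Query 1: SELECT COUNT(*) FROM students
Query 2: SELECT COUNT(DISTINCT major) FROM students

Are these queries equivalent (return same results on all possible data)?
No, not equivalent

Query 1 returns: [(6,)]
Query 2 returns: [(2,)]

Reason: COUNT(*) counts rows, COUNT(DISTINCT major) counts unique majors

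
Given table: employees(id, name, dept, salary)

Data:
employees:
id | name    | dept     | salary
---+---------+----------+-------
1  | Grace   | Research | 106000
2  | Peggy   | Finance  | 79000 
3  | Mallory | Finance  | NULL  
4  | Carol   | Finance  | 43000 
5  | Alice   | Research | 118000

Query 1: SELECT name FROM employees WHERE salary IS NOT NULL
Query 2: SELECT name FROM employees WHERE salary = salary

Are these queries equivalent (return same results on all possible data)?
Yes, equivalent

Both queries return: [('Alice',), ('Carol',), ('Grace',), ('Peggy',)]

Reason: IS NOT NULL vs self-equality (both exclude NULLs)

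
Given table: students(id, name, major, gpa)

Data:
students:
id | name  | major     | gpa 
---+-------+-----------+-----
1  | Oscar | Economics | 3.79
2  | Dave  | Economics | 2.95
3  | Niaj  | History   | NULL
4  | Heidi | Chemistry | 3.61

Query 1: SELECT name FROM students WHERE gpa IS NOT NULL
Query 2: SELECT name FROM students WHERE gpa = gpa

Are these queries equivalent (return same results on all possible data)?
Yes, equivalent

Both queries return: [('Dave',), ('Heidi',), ('Oscar',)]

Reason: IS NOT NULL vs self-equality (both exclude NULLs)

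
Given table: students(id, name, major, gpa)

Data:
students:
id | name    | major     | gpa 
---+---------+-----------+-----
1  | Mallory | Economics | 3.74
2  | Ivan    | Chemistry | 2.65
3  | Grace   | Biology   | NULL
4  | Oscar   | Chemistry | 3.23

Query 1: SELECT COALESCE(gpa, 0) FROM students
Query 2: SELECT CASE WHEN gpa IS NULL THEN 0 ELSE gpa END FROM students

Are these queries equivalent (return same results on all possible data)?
Yes, equivalent

Both queries return: [(0,), (2.65,), (3.23,), (3.74,)]

Reason: COALESCE vs CASE for NULL handling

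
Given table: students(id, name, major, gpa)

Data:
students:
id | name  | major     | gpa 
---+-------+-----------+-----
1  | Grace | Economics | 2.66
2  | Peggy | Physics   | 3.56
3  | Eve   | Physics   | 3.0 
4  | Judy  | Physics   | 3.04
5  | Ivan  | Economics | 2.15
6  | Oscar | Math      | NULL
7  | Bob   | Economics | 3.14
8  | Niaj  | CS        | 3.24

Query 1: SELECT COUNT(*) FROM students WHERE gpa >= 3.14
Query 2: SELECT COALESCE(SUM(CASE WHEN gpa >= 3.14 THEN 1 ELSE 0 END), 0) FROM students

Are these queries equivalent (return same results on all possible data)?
Yes, equivalent

Both queries return: [(3,)]

Reason: COUNT with WHERE vs conditional SUM (COALESCE handles empty-table NULL)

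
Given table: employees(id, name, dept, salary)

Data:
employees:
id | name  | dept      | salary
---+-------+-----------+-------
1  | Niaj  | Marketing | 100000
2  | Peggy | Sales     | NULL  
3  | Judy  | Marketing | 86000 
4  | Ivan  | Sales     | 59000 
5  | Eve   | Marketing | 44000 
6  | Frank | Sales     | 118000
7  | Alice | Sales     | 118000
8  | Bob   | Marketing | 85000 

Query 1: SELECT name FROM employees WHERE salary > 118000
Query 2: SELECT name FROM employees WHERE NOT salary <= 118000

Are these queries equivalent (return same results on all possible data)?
Yes, equivalent

Both queries return: []

Reason: Both filter salary > 118000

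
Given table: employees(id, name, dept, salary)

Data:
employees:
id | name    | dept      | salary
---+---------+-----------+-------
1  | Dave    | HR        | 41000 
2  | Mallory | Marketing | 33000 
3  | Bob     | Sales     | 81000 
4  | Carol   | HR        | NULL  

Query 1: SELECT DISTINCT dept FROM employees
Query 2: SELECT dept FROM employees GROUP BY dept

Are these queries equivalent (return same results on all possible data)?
Yes, equivalent

Both queries return: [('HR',), ('Marketing',), ('Sales',)]

Reason: Both get unique depts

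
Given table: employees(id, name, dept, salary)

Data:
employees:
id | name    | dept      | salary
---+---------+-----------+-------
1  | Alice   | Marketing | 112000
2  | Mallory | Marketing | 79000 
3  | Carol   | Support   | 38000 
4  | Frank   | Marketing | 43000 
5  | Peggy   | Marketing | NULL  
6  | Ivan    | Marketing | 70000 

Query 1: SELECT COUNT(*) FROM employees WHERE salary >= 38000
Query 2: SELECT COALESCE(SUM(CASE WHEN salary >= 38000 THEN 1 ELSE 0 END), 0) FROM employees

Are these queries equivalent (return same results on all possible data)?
Yes, equivalent

Both queries return: [(5,)]

Reason: COUNT with WHERE vs conditional SUM (COALESCE handles empty-table NULL)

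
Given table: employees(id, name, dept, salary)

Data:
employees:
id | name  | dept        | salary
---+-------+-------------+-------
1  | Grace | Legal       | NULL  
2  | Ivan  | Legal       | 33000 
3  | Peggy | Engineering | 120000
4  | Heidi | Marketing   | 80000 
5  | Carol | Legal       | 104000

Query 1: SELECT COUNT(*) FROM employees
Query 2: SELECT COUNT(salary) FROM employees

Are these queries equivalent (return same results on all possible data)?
No, not equivalent

Query 1 returns: [(5,)]
Query 2 returns: [(4,)]

Reason: COUNT(*) includes NULLs, COUNT(column) excludes them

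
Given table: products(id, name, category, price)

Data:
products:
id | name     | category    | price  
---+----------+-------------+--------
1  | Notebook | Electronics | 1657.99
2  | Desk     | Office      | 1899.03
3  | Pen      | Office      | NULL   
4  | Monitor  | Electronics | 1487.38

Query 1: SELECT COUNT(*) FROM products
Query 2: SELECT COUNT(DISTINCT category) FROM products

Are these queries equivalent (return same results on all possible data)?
No, not equivalent

Query 1 returns: [(4,)]
Query 2 returns: [(2,)]

Reason: COUNT(*) counts rows, COUNT(DISTINCT category) counts unique categorys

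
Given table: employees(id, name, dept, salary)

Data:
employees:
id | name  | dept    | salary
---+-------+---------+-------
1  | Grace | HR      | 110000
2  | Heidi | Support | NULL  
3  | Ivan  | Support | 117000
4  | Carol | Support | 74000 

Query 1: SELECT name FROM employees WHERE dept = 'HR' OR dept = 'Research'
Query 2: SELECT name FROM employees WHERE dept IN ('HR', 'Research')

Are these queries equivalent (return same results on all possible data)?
Yes, equivalent

Both queries return: [('Grace',)]

Reason: OR vs IN are equivalent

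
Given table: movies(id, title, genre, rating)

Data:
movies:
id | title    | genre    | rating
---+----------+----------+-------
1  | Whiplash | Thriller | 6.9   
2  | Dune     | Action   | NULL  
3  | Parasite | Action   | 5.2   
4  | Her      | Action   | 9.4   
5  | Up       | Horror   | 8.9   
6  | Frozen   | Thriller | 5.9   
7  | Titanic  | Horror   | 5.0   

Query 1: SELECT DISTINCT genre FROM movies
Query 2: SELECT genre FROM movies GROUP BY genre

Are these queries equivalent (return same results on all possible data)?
Yes, equivalent

Both queries return: [('Action',), ('Horror',), ('Thriller',)]

Reason: Both get unique genres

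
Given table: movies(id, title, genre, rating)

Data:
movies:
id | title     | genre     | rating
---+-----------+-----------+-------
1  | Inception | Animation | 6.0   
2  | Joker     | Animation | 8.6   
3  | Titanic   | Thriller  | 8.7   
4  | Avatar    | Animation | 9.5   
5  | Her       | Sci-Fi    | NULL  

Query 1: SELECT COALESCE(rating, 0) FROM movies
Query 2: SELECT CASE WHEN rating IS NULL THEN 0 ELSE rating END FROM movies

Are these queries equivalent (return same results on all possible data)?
Yes, equivalent

Both queries return: [(0,), (6.0,), (8.6,), (8.7,), (9.5,)]

Reason: COALESCE vs CASE for NULL handling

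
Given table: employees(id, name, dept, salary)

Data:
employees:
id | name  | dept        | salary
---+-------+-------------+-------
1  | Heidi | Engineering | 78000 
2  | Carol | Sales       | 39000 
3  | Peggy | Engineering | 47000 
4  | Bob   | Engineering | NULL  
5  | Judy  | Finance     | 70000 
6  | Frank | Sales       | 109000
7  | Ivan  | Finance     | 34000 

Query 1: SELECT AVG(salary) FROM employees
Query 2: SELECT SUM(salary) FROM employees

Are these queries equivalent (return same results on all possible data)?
No, not equivalent

Query 1 returns: [(62833.333333333336,)]
Query 2 returns: [(377000,)]

Reason: AVG vs SUM give different aggregate values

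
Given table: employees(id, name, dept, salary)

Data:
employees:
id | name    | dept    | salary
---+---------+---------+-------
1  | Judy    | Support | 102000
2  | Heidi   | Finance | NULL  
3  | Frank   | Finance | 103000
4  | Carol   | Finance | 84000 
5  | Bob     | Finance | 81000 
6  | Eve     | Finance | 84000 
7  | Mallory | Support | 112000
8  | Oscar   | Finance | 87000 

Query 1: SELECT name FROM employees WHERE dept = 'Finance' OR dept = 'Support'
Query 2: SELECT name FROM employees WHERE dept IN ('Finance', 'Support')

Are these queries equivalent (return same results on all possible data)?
Yes, equivalent

Both queries return: [('Bob',), ('Carol',), ('Eve',), ('Frank',), ('Heidi',), ('Judy',), ('Mallory',), ('Oscar',)]

Reason: OR vs IN are equivalent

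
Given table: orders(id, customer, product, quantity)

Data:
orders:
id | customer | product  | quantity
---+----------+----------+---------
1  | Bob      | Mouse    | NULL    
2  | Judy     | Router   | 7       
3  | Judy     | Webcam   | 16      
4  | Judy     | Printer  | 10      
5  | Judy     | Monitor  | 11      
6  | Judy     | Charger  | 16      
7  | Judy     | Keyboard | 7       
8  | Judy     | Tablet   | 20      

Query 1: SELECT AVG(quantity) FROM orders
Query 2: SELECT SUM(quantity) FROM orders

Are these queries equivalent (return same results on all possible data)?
No, not equivalent

Query 1 returns: [(12.428571428571429,)]
Query 2 returns: [(87,)]

Reason: AVG vs SUM give different aggregate values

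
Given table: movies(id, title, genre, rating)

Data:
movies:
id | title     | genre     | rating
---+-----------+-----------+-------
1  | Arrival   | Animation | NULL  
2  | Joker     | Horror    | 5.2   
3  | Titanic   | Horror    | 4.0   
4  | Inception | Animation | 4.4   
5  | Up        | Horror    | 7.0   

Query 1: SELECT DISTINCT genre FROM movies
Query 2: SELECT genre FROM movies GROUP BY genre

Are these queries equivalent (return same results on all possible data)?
Yes, equivalent

Both queries return: [('Animation',), ('Horror',)]

Reason: Both get unique genres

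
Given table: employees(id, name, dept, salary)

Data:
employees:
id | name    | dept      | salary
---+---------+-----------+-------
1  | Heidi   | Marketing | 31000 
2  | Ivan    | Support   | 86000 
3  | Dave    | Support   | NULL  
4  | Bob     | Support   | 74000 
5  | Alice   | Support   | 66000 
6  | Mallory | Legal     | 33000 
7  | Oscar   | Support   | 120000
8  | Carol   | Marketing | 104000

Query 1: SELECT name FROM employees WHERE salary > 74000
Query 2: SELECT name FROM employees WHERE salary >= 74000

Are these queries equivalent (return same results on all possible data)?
No, not equivalent

Query 1 returns: [('Ivan',), ('Oscar',), ('Carol',)]
Query 2 returns: [('Ivan',), ('Bob',), ('Oscar',), ('Carol',)]

Reason: > vs >= gives different results when salary = 74000 exists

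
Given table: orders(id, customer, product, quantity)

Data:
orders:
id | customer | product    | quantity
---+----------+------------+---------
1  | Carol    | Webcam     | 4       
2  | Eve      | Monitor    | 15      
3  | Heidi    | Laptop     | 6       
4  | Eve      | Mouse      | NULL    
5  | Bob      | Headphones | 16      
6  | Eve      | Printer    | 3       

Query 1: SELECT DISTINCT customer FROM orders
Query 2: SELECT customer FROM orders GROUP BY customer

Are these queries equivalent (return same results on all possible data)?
Yes, equivalent

Both queries return: [('Bob',), ('Carol',), ('Eve',), ('Heidi',)]

Reason: Both get unique customers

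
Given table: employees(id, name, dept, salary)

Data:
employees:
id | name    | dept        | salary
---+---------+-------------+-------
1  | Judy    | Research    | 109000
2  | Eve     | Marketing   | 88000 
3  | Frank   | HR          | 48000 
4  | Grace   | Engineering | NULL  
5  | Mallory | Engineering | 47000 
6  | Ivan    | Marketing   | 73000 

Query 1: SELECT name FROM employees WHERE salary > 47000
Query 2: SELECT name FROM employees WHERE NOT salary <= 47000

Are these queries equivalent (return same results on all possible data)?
Yes, equivalent

Both queries return: [('Eve',), ('Frank',), ('Ivan',), ('Judy',)]

Reason: Both filter salary > 47000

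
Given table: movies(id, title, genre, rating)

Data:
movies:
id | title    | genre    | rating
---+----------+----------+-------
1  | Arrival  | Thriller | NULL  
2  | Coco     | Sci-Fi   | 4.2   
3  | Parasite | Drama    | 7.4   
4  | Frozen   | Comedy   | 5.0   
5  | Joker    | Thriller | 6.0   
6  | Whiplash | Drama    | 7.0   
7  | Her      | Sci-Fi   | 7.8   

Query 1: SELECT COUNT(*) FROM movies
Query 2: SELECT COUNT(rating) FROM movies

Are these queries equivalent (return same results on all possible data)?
No, not equivalent

Query 1 returns: [(7,)]
Query 2 returns: [(6,)]

Reason: COUNT(*) includes NULLs, COUNT(column) excludes them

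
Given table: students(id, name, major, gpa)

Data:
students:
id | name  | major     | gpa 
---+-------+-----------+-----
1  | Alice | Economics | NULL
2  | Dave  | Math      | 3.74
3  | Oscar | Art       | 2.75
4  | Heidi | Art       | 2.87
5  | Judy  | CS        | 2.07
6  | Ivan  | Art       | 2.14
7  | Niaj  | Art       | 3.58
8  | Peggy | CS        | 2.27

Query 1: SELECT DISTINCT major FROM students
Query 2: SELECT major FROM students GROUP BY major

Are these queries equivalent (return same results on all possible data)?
Yes, equivalent

Both queries return: [('Art',), ('CS',), ('Economics',), ('Math',)]

Reason: Both get unique majors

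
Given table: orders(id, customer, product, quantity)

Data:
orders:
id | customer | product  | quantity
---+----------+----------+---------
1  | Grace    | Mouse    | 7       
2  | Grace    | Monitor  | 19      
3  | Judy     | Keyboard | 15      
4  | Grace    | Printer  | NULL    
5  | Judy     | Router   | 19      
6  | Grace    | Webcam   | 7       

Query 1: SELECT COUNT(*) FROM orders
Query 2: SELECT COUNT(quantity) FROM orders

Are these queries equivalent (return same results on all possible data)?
No, not equivalent

Query 1 returns: [(6,)]
Query 2 returns: [(5,)]

Reason: COUNT(*) includes NULLs, COUNT(column) excludes them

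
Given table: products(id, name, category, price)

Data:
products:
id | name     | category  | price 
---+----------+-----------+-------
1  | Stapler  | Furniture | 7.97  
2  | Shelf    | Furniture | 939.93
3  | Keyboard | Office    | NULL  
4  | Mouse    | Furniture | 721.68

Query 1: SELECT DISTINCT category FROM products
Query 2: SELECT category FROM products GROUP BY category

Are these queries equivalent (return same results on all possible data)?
Yes, equivalent

Both queries return: [('Furniture',), ('Office',)]

Reason: Both get unique categorys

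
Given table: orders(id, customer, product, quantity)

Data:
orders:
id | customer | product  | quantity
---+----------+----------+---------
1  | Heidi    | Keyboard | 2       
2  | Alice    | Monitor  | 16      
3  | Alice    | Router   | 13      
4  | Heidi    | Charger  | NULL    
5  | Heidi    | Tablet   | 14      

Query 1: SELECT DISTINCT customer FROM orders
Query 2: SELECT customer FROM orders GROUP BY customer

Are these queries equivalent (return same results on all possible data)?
Yes, equivalent

Both queries return: [('Alice',), ('Heidi',)]

Reason: Both get unique customers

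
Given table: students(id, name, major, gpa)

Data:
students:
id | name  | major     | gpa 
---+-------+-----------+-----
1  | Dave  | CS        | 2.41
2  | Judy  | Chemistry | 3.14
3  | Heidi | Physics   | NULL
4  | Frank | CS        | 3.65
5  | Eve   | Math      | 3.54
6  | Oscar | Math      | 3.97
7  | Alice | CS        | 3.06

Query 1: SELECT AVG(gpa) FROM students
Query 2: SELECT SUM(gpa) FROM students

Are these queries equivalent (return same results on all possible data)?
No, not equivalent

Query 1 returns: [(3.295,)]
Query 2 returns: [(19.77,)]

Reason: AVG vs SUM give different aggregate values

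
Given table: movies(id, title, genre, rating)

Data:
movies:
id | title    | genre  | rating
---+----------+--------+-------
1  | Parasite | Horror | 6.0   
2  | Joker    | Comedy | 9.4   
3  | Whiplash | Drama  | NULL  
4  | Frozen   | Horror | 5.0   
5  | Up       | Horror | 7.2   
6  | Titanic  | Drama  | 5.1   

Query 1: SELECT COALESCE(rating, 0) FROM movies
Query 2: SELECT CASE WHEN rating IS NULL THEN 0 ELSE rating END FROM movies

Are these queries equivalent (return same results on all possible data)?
Yes, equivalent

Both queries return: [(0,), (5.0,), (5.1,), (6.0,), (7.2,), (9.4,)]

Reason: COALESCE vs CASE for NULL handling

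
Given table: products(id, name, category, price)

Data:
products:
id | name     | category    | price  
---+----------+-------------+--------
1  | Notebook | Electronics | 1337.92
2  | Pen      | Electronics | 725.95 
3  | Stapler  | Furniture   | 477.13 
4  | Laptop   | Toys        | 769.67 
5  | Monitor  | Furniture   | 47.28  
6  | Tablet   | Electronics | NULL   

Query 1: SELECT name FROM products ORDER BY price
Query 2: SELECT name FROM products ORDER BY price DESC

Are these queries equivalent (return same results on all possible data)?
No, not equivalent

Query 1 returns: [('Tablet',), ('Monitor',), ('Stapler',), ('Pen',), ('Laptop',), ('Notebook',)]
Query 2 returns: [('Notebook',), ('Laptop',), ('Pen',), ('Stapler',), ('Monitor',), ('Tablet',)]

Reason: ASC vs DESC gives opposite ordering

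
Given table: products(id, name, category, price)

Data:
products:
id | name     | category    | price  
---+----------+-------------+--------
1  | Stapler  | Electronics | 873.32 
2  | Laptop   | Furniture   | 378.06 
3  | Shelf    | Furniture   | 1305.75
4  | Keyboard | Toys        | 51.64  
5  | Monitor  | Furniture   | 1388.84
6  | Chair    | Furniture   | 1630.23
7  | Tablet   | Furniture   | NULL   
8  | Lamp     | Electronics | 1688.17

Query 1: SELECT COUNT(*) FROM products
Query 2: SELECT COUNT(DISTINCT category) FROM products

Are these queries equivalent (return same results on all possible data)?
No, not equivalent

Query 1 returns: [(8,)]
Query 2 returns: [(3,)]

Reason: COUNT(*) counts rows, COUNT(DISTINCT category) counts unique categorys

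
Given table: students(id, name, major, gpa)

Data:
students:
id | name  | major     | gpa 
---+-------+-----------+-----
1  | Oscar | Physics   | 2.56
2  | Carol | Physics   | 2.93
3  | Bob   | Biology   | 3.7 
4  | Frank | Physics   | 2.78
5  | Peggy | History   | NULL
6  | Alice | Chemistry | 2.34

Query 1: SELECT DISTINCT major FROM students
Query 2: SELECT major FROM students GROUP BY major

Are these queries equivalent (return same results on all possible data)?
Yes, equivalent

Both queries return: [('Biology',), ('Chemistry',), ('History',), ('Physics',)]

Reason: Both get unique majors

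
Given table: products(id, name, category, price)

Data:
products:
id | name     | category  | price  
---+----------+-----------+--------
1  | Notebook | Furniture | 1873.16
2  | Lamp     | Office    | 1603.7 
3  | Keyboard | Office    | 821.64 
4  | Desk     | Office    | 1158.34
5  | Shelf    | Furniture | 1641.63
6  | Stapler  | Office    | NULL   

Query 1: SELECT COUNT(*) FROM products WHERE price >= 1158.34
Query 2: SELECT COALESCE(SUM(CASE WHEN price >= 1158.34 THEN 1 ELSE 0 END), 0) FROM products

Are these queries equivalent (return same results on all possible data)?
Yes, equivalent

Both queries return: [(4,)]

Reason: COUNT with WHERE vs conditional SUM (COALESCE handles empty-table NULL)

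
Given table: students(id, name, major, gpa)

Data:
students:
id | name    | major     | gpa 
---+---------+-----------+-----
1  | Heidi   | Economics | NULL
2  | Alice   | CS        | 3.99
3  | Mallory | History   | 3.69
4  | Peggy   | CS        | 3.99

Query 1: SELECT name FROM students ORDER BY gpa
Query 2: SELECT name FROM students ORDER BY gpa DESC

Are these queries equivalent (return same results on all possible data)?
No, not equivalent

Query 1 returns: [('Heidi',), ('Mallory',), ('Alice',), ('Peggy',)]
Query 2 returns: [('Alice',), ('Peggy',), ('Mallory',), ('Heidi',)]

Reason: ASC vs DESC gives opposite ordering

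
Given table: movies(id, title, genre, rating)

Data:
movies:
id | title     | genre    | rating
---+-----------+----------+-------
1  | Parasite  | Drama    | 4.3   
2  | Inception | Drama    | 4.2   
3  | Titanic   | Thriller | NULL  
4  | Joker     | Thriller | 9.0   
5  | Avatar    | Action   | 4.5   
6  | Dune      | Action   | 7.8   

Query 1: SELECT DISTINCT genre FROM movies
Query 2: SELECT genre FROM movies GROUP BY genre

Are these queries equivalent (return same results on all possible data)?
Yes, equivalent

Both queries return: [('Action',), ('Drama',), ('Thriller',)]

Reason: Both get unique genres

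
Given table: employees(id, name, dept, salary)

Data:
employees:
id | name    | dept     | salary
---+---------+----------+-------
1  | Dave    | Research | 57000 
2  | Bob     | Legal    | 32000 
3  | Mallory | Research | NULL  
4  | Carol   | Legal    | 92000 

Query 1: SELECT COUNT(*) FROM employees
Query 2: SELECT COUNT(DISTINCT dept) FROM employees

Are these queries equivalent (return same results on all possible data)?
No, not equivalent

Query 1 returns: [(4,)]
Query 2 returns: [(2,)]

Reason: COUNT(*) counts rows, COUNT(DISTINCT dept) counts unique depts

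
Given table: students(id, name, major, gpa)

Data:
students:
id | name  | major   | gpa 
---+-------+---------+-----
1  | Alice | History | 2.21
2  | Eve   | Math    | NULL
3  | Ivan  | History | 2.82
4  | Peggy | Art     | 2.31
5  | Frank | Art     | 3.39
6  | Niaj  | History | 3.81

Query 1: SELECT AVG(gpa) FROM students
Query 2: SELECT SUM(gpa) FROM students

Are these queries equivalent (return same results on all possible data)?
No, not equivalent

Query 1 returns: [(2.908,)]
Query 2 returns: [(14.54,)]

Reason: AVG vs SUM give different aggregate values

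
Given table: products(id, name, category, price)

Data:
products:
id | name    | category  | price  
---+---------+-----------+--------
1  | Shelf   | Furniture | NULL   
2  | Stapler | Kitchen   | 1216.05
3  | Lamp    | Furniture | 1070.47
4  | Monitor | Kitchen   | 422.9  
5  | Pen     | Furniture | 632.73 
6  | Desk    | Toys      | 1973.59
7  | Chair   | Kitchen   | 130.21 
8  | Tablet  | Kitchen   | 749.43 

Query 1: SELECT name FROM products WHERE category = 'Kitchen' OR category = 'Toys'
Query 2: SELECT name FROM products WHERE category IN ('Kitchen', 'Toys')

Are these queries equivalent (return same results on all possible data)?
Yes, equivalent

Both queries return: [('Chair',), ('Desk',), ('Monitor',), ('Stapler',), ('Tablet',)]

Reason: OR vs IN are equivalent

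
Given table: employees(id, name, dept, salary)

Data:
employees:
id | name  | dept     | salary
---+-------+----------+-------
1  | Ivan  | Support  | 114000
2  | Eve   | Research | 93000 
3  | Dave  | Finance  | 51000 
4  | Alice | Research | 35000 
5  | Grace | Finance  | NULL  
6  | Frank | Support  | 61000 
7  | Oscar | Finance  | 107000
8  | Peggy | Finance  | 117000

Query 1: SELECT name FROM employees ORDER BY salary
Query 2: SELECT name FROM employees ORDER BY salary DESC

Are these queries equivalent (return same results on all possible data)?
No, not equivalent

Query 1 returns: [('Grace',), ('Alice',), ('Dave',), ('Frank',), ('Eve',), ('Oscar',), ('Ivan',), ('Peggy',)]
Query 2 returns: [('Peggy',), ('Ivan',), ('Oscar',), ('Eve',), ('Frank',), ('Dave',), ('Alice',), ('Grace',)]

Reason: ASC vs DESC gives opposite ordering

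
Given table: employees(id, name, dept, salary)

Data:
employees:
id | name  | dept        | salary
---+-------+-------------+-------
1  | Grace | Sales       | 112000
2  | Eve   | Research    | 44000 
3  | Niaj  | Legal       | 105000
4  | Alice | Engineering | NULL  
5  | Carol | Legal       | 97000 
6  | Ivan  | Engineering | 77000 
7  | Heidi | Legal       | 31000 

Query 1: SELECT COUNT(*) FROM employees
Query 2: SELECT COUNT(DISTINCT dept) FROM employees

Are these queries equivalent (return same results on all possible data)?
No, not equivalent

Query 1 returns: [(7,)]
Query 2 returns: [(4,)]

Reason: COUNT(*) counts rows, COUNT(DISTINCT dept) counts unique depts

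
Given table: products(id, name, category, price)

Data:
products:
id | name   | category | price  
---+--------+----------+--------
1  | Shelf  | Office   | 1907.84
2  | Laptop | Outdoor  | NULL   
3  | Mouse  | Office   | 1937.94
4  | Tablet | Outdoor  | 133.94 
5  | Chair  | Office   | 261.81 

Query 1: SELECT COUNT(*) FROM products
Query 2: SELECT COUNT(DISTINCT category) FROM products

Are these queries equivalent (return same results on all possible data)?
No, not equivalent

Query 1 returns: [(5,)]
Query 2 returns: [(2,)]

Reason: COUNT(*) counts rows, COUNT(DISTINCT category) counts unique categorys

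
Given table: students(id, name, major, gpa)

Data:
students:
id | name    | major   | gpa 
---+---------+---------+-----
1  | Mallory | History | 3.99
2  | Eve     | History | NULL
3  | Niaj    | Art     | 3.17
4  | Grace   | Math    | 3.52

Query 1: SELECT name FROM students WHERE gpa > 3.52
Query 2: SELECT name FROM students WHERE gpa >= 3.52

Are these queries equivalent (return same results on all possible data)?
No, not equivalent

Query 1 returns: [('Mallory',)]
Query 2 returns: [('Mallory',), ('Grace',)]

Reason: > vs >= gives different results when gpa = 3.52 exists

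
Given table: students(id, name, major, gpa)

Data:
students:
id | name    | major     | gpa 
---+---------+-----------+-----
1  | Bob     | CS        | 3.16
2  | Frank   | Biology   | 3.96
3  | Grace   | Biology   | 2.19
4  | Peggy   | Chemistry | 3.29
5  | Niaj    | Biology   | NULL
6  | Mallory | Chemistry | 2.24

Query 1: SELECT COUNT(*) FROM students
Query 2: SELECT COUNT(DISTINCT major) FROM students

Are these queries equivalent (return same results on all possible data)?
No, not equivalent

Query 1 returns: [(6,)]
Query 2 returns: [(3,)]

Reason: COUNT(*) counts rows, COUNT(DISTINCT major) counts unique majors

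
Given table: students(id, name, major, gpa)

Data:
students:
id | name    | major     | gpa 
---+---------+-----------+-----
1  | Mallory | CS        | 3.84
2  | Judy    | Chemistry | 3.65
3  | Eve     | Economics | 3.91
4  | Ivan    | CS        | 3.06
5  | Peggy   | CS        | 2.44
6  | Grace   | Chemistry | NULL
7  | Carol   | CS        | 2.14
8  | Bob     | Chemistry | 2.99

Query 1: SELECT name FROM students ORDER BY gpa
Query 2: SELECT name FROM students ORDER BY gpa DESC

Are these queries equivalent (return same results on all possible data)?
No, not equivalent

Query 1 returns: [('Grace',), ('Carol',), ('Peggy',), ('Bob',), ('Ivan',), ('Judy',), ('Mallory',), ('Eve',)]
Query 2 returns: [('Eve',), ('Mallory',), ('Judy',), ('Ivan',), ('Bob',), ('Peggy',), ('Carol',), ('Grace',)]

Reason: ASC vs DESC gives opposite ordering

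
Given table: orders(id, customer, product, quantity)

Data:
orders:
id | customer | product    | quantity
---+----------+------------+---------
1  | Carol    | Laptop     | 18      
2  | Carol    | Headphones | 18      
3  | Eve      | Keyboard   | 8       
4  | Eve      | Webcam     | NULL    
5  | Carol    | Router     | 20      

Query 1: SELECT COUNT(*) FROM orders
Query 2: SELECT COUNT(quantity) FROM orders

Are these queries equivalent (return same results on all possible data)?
No, not equivalent

Query 1 returns: [(5,)]
Query 2 returns: [(4,)]

Reason: COUNT(*) includes NULLs, COUNT(column) excludes them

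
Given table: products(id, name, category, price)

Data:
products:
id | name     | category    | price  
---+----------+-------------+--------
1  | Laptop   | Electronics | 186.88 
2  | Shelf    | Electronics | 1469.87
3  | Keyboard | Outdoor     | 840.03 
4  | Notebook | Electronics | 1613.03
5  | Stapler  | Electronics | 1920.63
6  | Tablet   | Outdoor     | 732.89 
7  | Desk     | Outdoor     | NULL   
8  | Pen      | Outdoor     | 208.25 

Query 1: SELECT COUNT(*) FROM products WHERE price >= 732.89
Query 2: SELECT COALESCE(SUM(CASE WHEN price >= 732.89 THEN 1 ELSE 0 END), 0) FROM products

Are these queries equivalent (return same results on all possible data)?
Yes, equivalent

Both queries return: [(5,)]

Reason: COUNT with WHERE vs conditional SUM (COALESCE handles empty-table NULL)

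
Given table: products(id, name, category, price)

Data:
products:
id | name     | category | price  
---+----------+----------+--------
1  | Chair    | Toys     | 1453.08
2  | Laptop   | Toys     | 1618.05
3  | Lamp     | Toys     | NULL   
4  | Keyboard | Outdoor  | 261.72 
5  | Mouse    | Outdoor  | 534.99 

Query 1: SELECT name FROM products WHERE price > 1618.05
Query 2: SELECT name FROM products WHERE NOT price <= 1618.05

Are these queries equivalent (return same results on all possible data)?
Yes, equivalent

Both queries return: []

Reason: Both filter price > 1618.05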